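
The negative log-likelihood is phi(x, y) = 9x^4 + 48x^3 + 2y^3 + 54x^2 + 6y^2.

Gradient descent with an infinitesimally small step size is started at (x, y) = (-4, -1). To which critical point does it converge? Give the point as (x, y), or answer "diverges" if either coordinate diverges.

phi is separable, so gradient descent decouples: x follows -∂phi/∂x, y follows -∂phi/∂y.
∂phi/∂x = 36x(x + 1)(x + 3); at x=-4 this is -432, so x increases.
∂phi/∂y = 6y(y + 2); at y=-1 this is -6, so y increases.
x converges to its nearest critical value -3 (a local min of the x-part); y converges to 0. The iterate converges to (-3, 0).

(-3, 0)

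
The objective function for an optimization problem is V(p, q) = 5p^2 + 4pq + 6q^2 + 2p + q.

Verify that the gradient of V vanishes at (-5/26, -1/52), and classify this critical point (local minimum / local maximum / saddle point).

∇V = (10p + 4q + 2, 4p + 12q + 1); substituting (-5/26, -1/52) gives ∇V = (0, 0), so (-5/26, -1/52) is indeed a critical point.
The Hessian of V is constant: H = [[10, 4], [4, 12]].
det(H) = 10·12 − 4² = 104.
det(H) > 0 and tr(H) = 22 > 0, so H is positive definite and the point is a local minimum.

local minimum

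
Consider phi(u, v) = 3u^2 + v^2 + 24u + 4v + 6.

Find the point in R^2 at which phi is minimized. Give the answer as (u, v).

phi(u,v) separates as P(u) + Q(v) + 6, so its minimum is min P + min Q + 6.
P'(u) = 6u + 24 vanishes at u ∈ {-4}; Q'(v) = 2v + 4 vanishes at v ∈ {-2}.
Local minima of P (where P''>0): P(-4)=-48. Local minima of Q: Q(-2)=-4.
So the global minimum of phi is P(-4) + Q(-2) + 6 = -48 − 4 + 6 = -46, attained at (-4, -2).

(-4, -2)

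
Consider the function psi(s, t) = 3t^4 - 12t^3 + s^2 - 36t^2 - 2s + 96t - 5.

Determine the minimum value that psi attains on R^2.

-198

psi(s,t) separates as P(s) + Q(t) − 5, so its minimum is min P + min Q − 5.
P'(s) = 2s - 2 vanishes at s ∈ {1}; Q'(t) = 12(t - 4)(t - 1)(t + 2) vanishes at t ∈ {-2, 1, 4}.
Local minima of P (where P''>0): P(1)=-1. Local minima of Q: Q(-2)=-192, Q(4)=-192.
So the global minimum of psi is P(1) + Q(-2) − 5 = -1 − 192 − 5 = -198, attained at (1, -2).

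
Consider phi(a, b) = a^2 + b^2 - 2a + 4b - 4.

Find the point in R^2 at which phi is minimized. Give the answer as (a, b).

(1, -2)

phi(a,b) separates as P(a) + Q(b) − 4, so its minimum is min P + min Q − 4.
P'(a) = 2a - 2 vanishes at a ∈ {1}; Q'(b) = 2b + 4 vanishes at b ∈ {-2}.
Local minima of P (where P''>0): P(1)=-1. Local minima of Q: Q(-2)=-4.
So the global minimum of phi is P(1) + Q(-2) − 4 = -1 − 4 − 4 = -9, attained at (1, -2).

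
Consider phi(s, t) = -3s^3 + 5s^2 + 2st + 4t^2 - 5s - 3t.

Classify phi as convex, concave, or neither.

neither

The term -3s^3 is cubic, so the Hessian is not constant.
∂²phi/∂s² = -18s + 10, which takes both signs as s varies (negative for sufficiently large s). A diagonal entry of the Hessian changing sign means the Hessian is neither positive- nor negative-semidefinite on all of R^2.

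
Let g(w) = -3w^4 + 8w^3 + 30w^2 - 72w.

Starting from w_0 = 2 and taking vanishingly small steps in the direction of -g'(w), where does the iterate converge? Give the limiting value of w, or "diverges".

1

g'(w) = -12(w - 3)(w - 1)(w + 2), so g'(2) = 48.
Gradient descent moves in the -g' direction, i.e. w is decreasing.
The nearest critical point in that direction is w = 1, where g'' = 72 > 0 (a local minimum). The iterate converges there.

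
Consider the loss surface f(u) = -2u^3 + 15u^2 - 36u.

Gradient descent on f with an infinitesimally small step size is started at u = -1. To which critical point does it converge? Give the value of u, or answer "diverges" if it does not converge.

2

f'(u) = -6(u - 3)(u - 2), so f'(-1) = -72.
Gradient descent moves in the -f' direction, i.e. u is increasing.
The nearest critical point in that direction is u = 2, where f'' = 6 > 0 (a local minimum). The iterate converges there.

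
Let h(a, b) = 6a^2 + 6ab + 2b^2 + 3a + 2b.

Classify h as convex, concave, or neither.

h is quadratic, so its Hessian is the constant matrix H = [[12, 6], [6, 4]].
det(H) = 12, tr(H) = 16.
det(H) > 0 and tr(H) > 0, so H is positive definite everywhere: convex.

convex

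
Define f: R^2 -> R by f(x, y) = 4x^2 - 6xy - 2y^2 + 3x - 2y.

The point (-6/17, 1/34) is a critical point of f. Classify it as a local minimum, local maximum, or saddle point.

The Hessian of f is constant: H = [[8, -6], [-6, -4]].
det(H) = 8·(-4) − (-6)² = -68.
Since det(H) < 0, H is indefinite and the critical point is a saddle point.

saddle point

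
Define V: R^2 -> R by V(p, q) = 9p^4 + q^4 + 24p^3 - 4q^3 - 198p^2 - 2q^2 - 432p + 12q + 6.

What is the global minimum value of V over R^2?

V(p,q) separates as A(p) + B(q) + 6, so its minimum is min A + min B + 6.
A'(p) = 36(p - 3)(p + 1)(p + 4) vanishes at p ∈ {-4, -1, 3}; B'(q) = 4(q - 3)(q - 1)(q + 1) vanishes at q ∈ {-1, 1, 3}.
Local minima of A (where A''>0): A(-4)=-672, A(3)=-1701. Local minima of B: B(-1)=-9, B(3)=-9.
So the global minimum of V is A(3) + B(-1) + 6 = -1701 − 9 + 6 = -1704, attained at (3, -1).

-1704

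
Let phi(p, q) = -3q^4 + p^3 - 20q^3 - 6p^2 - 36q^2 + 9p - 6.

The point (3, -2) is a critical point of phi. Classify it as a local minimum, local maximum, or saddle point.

local minimum

The mixed partial ∂²phi/∂p∂q is 0, so the Hessian at any point is diag(phi_pp, phi_qq) = diag(6(p - 2), -12(3q^2 + 10q + 6)).
At (3, -2): H = diag(6, 24).
Both eigenvalues are positive, so H is positive definite: a local minimum.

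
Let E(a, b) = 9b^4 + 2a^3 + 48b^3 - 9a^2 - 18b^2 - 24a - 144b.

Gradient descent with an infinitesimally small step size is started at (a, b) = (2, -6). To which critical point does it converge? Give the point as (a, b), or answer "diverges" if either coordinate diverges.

E is separable, so gradient descent decouples: a follows -∂E/∂a, b follows -∂E/∂b.
∂E/∂a = 6(a - 4)(a + 1); at a=2 this is -36, so a increases.
∂E/∂b = 36(b - 1)(b + 1)(b + 4); at b=-6 this is -2520, so b increases.
a converges to its nearest critical value 4 (a local min of the a-part); b converges to -4. The iterate converges to (4, -4).

(4, -4)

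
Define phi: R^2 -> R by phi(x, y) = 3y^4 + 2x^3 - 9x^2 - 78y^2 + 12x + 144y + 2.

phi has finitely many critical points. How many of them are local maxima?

1

phi separates as a function of x plus a function of y, so ∇phi=0 decouples.
∂phi/∂x = 6(x - 2)(x - 1) = 0 at x ∈ {1, 2}; ∂phi/∂y = 12(y - 3)(y - 1)(y + 4) = 0 at y ∈ {-4, 1, 3}.
The Hessian is diagonal: diag(phi_xx, phi_yy). Second derivatives: phi_xx(1)=-6, phi_xx(2)=6; phi_yy(-4)=420, phi_yy(1)=-120, phi_yy(3)=168.
Local maxima occur where both diagonal entries negative: (1, 1). Count: 1.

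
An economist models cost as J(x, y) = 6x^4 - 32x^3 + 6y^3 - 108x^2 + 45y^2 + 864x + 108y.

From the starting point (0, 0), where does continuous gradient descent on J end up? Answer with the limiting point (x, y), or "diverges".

J is separable, so gradient descent decouples: x follows -∂J/∂x, y follows -∂J/∂y.
∂J/∂x = 24(x - 4)(x - 3)(x + 3); at x=0 this is 864, so x decreases.
∂J/∂y = 18(y + 2)(y + 3); at y=0 this is 108, so y decreases.
x converges to its nearest critical value -3 (a local min of the x-part); y converges to -2. The iterate converges to (-3, -2).

(-3, -2)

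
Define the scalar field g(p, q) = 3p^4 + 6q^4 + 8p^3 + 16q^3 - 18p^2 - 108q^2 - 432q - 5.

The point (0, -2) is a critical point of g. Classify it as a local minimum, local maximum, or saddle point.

local maximum

The mixed partial ∂²g/∂p∂q is 0, so the Hessian at any point is diag(g_pp, g_qq) = diag(12(3p^2 + 4p - 3), 24(3q^2 + 4q - 9)).
At (0, -2): H = diag(-36, -120).
Both eigenvalues are negative, so H is negative definite: a local maximum.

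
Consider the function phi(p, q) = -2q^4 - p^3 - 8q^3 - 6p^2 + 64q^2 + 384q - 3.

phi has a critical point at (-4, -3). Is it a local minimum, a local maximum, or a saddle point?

local minimum

The mixed partial ∂²phi/∂p∂q is 0, so the Hessian at any point is diag(phi_pp, phi_qq) = diag(-6(p + 2), 8(-3q^2 - 6q + 16)).
At (-4, -3): H = diag(12, 56).
Both eigenvalues are positive, so H is positive definite: a local minimum.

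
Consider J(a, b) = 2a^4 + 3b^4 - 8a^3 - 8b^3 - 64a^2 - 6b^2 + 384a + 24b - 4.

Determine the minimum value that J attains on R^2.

J(a,b) separates as P(a) + Q(b) − 4, so its minimum is min P + min Q − 4.
P'(a) = 8(a - 4)(a - 3)(a + 4) vanishes at a ∈ {-4, 3, 4}; Q'(b) = 12(b - 2)(b - 1)(b + 1) vanishes at b ∈ {-1, 1, 2}.
Local minima of P (where P''>0): P(-4)=-1536, P(4)=512. Local minima of Q: Q(-1)=-19, Q(2)=8.
So the global minimum of J is P(-4) + Q(-1) − 4 = -1536 − 19 − 4 = -1559, attained at (-4, -1).

-1559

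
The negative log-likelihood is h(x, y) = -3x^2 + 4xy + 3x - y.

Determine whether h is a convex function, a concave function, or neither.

neither

h is quadratic, so its Hessian is the constant matrix H = [[-6, 4], [4, 0]].
det(H) = -16, tr(H) = -6.
det(H) < 0, so H is indefinite: neither convex nor concave.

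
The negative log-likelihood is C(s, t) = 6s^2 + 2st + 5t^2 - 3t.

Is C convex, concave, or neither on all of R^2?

convex

C is quadratic, so its Hessian is the constant matrix H = [[12, 2], [2, 10]].
det(H) = 116, tr(H) = 22.
det(H) > 0 and tr(H) > 0, so H is positive definite everywhere: convex.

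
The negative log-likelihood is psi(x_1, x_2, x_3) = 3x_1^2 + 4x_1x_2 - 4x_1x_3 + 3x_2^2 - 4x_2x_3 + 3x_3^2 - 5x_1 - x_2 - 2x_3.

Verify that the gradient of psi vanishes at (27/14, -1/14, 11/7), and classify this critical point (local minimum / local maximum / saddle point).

∇psi = (6x_1 + 4x_2 - 4x_3 - 5, 4x_1 + 6x_2 - 4x_3 - 1, -4x_1 - 4x_2 + 6x_3 - 2); substituting (27/14, -1/14, 11/7) gives ∇psi = (0, 0, 0), so (27/14, -1/14, 11/7) is indeed a critical point.
The Hessian is constant: H = [[6, 4, -4], [4, 6, -4], [-4, -4, 6]].
Leading principal minors: Δ₁ = 6, Δ₂ = 20, Δ₃ = 56.
All leading minors are positive, so H is positive definite: a local minimum.

local minimum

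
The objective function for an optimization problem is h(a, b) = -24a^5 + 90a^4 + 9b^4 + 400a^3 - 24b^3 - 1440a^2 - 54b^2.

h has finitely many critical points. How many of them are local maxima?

2

h separates as a function of a plus a function of b, so ∇h=0 decouples.
∂h/∂a = -120a(a - 4)(a - 2)(a + 3) = 0 at a ∈ {-3, 0, 2, 4}; ∂h/∂b = 36b(b - 3)(b + 1) = 0 at b ∈ {-1, 0, 3}.
The Hessian is diagonal: diag(h_aa, h_bb). Second derivatives: h_aa(-3)=12600, h_aa(0)=-2880, h_aa(2)=2400, h_aa(4)=-6720; h_bb(-1)=144, h_bb(0)=-108, h_bb(3)=432.
Local maxima occur where both diagonal entries negative: (0, 0), (4, 0). Count: 2.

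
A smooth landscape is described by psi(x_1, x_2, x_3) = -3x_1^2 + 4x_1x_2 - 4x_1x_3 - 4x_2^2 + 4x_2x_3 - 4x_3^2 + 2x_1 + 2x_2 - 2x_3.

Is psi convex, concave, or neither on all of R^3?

psi is quadratic, so its Hessian is the constant matrix H = [[-6, 4, -4], [4, -8, 4], [-4, 4, -8]].
Leading principal minors: -6, 32, -160.
Signs alternate −, +, − ⇒ H ≺ 0 ⇒ concave.

concave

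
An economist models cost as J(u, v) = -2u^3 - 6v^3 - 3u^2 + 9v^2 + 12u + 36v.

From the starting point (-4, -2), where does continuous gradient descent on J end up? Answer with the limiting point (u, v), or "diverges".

J is separable, so gradient descent decouples: u follows -∂J/∂u, v follows -∂J/∂v.
∂J/∂u = -6(u - 1)(u + 2); at u=-4 this is -60, so u increases.
∂J/∂v = -18(v - 2)(v + 1); at v=-2 this is -72, so v increases.
u converges to its nearest critical value -2 (a local min of the u-part); v converges to -1. The iterate converges to (-2, -1).

(-2, -1)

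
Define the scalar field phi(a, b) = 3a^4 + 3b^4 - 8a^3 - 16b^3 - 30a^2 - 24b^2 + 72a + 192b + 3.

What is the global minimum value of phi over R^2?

phi(a,b) separates as P(a) + Q(b) + 3, so its minimum is min P + min Q + 3.
P'(a) = 12(a - 3)(a - 1)(a + 2) vanishes at a ∈ {-2, 1, 3}; Q'(b) = 12(b - 4)(b - 2)(b + 2) vanishes at b ∈ {-2, 2, 4}.
Local minima of P (where P''>0): P(-2)=-152, P(3)=-27. Local minima of Q: Q(-2)=-304, Q(4)=128.
So the global minimum of phi is P(-2) + Q(-2) + 3 = -152 − 304 + 3 = -453, attained at (-2, -2).

-453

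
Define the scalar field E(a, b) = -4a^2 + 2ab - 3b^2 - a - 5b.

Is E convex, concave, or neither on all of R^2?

E is quadratic, so its Hessian is the constant matrix H = [[-8, 2], [2, -6]].
det(H) = 44, tr(H) = -14.
det(H) > 0 and tr(H) < 0, so H is negative definite everywhere: concave.

concave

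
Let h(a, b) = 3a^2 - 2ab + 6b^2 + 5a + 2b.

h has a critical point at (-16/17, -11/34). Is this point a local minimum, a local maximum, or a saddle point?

local minimum

The Hessian of h is constant: H = [[6, -2], [-2, 12]].
det(H) = 6·12 − (-2)² = 68.
det(H) > 0 and tr(H) = 18 > 0, so H is positive definite and the point is a local minimum.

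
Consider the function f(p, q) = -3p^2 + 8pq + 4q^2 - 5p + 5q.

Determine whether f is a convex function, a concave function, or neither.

f is quadratic, so its Hessian is the constant matrix H = [[-6, 8], [8, 8]].
det(H) = -112, tr(H) = 2.
det(H) < 0, so H is indefinite: neither convex nor concave.

neither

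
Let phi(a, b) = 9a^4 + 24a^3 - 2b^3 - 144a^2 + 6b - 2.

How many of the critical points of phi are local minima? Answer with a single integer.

2

phi separates as a function of a plus a function of b, so ∇phi=0 decouples.
∂phi/∂a = 36a(a - 2)(a + 4) = 0 at a ∈ {-4, 0, 2}; ∂phi/∂b = -6(b - 1)(b + 1) = 0 at b ∈ {-1, 1}.
The Hessian is diagonal: diag(phi_aa, phi_bb). Second derivatives: phi_aa(-4)=864, phi_aa(0)=-288, phi_aa(2)=432; phi_bb(-1)=12, phi_bb(1)=-12.
Local minima occur where both diagonal entries positive: (-4, -1), (2, -1). Count: 2.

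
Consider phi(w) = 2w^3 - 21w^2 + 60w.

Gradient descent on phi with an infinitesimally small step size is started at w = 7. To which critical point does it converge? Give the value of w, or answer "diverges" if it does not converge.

5

phi'(w) = 6(w - 5)(w - 2), so phi'(7) = 60.
Gradient descent moves in the -phi' direction, i.e. w is decreasing.
The nearest critical point in that direction is w = 5, where phi'' = 18 > 0 (a local minimum). The iterate converges there.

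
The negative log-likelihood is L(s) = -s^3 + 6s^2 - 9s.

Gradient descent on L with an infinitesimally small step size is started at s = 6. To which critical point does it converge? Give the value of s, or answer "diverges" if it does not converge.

diverges

L'(s) = -3(s - 3)(s - 1), so L'(6) = -45.
Gradient descent moves in the -L' direction, i.e. s is increasing.
There is no critical point above s=6, and L' keeps the same sign, so the iterate runs off to +∞.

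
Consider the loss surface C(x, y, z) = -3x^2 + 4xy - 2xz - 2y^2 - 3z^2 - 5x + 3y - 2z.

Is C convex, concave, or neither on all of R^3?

C is quadratic, so its Hessian is the constant matrix H = [[-6, 4, -2], [4, -4, 0], [-2, 0, -6]].
Leading principal minors: -6, 8, -32.
Signs alternate −, +, − ⇒ H ≺ 0 ⇒ concave.

concave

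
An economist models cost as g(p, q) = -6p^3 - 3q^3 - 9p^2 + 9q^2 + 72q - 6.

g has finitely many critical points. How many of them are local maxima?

1

g separates as a function of p plus a function of q, so ∇g=0 decouples.
∂g/∂p = -18p(p + 1) = 0 at p ∈ {-1, 0}; ∂g/∂q = -9(q - 4)(q + 2) = 0 at q ∈ {-2, 4}.
The Hessian is diagonal: diag(g_pp, g_qq). Second derivatives: g_pp(-1)=18, g_pp(0)=-18; g_qq(-2)=54, g_qq(4)=-54.
Local maxima occur where both diagonal entries negative: (0, 4). Count: 1.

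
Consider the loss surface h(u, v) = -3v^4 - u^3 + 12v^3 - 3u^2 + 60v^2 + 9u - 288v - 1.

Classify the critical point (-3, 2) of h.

local minimum

The mixed partial ∂²h/∂u∂v is 0, so the Hessian at any point is diag(h_uu, h_vv) = diag(-6(u + 1), 12(-3v^2 + 6v + 10)).
At (-3, 2): H = diag(12, 120).
Both eigenvalues are positive, so H is positive definite: a local minimum.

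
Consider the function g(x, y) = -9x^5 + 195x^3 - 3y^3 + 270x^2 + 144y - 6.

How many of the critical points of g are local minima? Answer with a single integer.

g separates as a function of x plus a function of y, so ∇g=0 decouples.
∂g/∂x = -45x(x - 4)(x + 1)(x + 3) = 0 at x ∈ {-3, -1, 0, 4}; ∂g/∂y = -9(y - 4)(y + 4) = 0 at y ∈ {-4, 4}.
The Hessian is diagonal: diag(g_xx, g_yy). Second derivatives: g_xx(-3)=1890, g_xx(-1)=-450, g_xx(0)=540, g_xx(4)=-6300; g_yy(-4)=72, g_yy(4)=-72.
Local minima occur where both diagonal entries positive: (-3, -4), (0, -4). Count: 2.

2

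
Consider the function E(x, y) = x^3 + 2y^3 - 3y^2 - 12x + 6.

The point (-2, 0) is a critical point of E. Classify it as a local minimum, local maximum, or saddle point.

The mixed partial ∂²E/∂x∂y is 0, so the Hessian at any point is diag(E_xx, E_yy) = diag(6x, 6(2y - 1)).
At (-2, 0): H = diag(-12, -6).
Both eigenvalues are negative, so H is negative definite: a local maximum.

local maximum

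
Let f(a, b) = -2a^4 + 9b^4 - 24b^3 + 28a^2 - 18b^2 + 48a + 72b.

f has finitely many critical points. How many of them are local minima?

f separates as a function of a plus a function of b, so ∇f=0 decouples.
∂f/∂a = -8(a - 3)(a + 1)(a + 2) = 0 at a ∈ {-2, -1, 3}; ∂f/∂b = 36(b - 2)(b - 1)(b + 1) = 0 at b ∈ {-1, 1, 2}.
The Hessian is diagonal: diag(f_aa, f_bb). Second derivatives: f_aa(-2)=-40, f_aa(-1)=32, f_aa(3)=-160; f_bb(-1)=216, f_bb(1)=-72, f_bb(2)=108.
Local minima occur where both diagonal entries positive: (-1, -1), (-1, 2). Count: 2.

2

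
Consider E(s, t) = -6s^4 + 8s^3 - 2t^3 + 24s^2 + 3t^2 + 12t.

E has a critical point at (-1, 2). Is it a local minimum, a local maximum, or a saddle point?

The mixed partial ∂²E/∂s∂t is 0, so the Hessian at any point is diag(E_ss, E_tt) = diag(24(-3s^2 + 2s + 2), 6(-2t + 1)).
At (-1, 2): H = diag(-72, -18).
Both eigenvalues are negative, so H is negative definite: a local maximum.

local maximum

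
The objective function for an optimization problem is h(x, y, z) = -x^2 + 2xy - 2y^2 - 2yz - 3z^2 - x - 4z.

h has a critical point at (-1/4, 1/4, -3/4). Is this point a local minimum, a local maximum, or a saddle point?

The Hessian is constant: H = [[-2, 2, 0], [2, -4, -2], [0, -2, -6]].
Leading principal minors: Δ₁ = -2, Δ₂ = 4, Δ₃ = -16.
The minors alternate sign starting negative (−, +, −), so H is negative definite: a local maximum.

local maximum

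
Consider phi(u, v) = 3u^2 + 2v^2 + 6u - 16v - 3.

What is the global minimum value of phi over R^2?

-38

phi(u,v) separates as P(u) + Q(v) − 3, so its minimum is min P + min Q − 3.
P'(u) = 6u + 6 vanishes at u ∈ {-1}; Q'(v) = 4v - 16 vanishes at v ∈ {4}.
Local minima of P (where P''>0): P(-1)=-3. Local minima of Q: Q(4)=-32.
So the global minimum of phi is P(-1) + Q(4) − 3 = -3 − 32 − 3 = -38, attained at (-1, 4).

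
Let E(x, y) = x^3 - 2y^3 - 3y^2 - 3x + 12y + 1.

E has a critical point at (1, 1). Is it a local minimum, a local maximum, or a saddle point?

saddle point

The mixed partial ∂²E/∂x∂y is 0, so the Hessian at any point is diag(E_xx, E_yy) = diag(6x, -6(2y + 1)).
At (1, 1): H = diag(6, -18).
The eigenvalues have opposite signs, so H is indefinite: a saddle point.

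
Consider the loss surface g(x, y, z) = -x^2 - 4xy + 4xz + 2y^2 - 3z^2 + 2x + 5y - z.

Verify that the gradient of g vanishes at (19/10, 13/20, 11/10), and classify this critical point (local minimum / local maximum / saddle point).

saddle point

∇g = (-2x - 4y + 4z + 2, -4x + 4y + 5, 4x - 6z - 1); substituting (19/10, 13/20, 11/10) gives ∇g = (0, 0, 0), so (19/10, 13/20, 11/10) is indeed a critical point.
The Hessian is constant: H = [[-2, -4, 4], [-4, 4, 0], [4, 0, -6]].
Leading principal minors: Δ₁ = -2, Δ₂ = -24, Δ₃ = 80.
The minors fit neither the all-positive nor the alternating-sign pattern, so H is indefinite: a saddle point.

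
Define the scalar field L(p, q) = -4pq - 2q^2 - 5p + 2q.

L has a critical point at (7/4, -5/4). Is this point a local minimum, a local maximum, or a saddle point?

saddle point

The Hessian of L is constant: H = [[0, -4], [-4, -4]].
det(H) = 0·(-4) − (-4)² = -16.
Since det(H) < 0, H is indefinite and the critical point is a saddle point.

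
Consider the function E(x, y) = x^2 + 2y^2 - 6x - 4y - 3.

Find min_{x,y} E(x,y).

E(x,y) separates as P(x) + Q(y) − 3, so its minimum is min P + min Q − 3.
P'(x) = 2x - 6 vanishes at x ∈ {3}; Q'(y) = 4y - 4 vanishes at y ∈ {1}.
Local minima of P (where P''>0): P(3)=-9. Local minima of Q: Q(1)=-2.
So the global minimum of E is P(3) + Q(1) − 3 = -9 − 2 − 3 = -14, attained at (3, 1).

-14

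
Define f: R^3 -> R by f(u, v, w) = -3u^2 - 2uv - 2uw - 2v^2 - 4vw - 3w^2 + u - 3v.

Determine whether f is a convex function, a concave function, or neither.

concave

f is quadratic, so its Hessian is the constant matrix H = [[-6, -2, -2], [-2, -4, -4], [-2, -4, -6]].
Leading principal minors: -6, 20, -40.
Signs alternate −, +, − ⇒ H ≺ 0 ⇒ concave.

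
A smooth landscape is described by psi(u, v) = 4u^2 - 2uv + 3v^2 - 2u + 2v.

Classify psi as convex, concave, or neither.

psi is quadratic, so its Hessian is the constant matrix H = [[8, -2], [-2, 6]].
det(H) = 44, tr(H) = 14.
det(H) > 0 and tr(H) > 0, so H is positive definite everywhere: convex.

convex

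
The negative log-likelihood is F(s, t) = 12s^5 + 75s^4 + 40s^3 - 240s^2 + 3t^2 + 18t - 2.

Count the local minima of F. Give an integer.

2

F separates as a function of s plus a function of t, so ∇F=0 decouples.
∂F/∂s = 60s(s - 1)(s + 2)(s + 4) = 0 at s ∈ {-4, -2, 0, 1}; ∂F/∂t = 6(t + 3) = 0 at t ∈ {-3}.
The Hessian is diagonal: diag(F_ss, F_tt). Second derivatives: F_ss(-4)=-2400, F_ss(-2)=720, F_ss(0)=-480, F_ss(1)=900; F_tt(-3)=6.
Local minima occur where both diagonal entries positive: (-2, -3), (1, -3). Count: 2.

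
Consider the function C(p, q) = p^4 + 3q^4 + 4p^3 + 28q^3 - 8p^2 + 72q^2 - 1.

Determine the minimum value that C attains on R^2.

-129

C(p,q) separates as A(p) + B(q) − 1, so its minimum is min A + min B − 1.
A'(p) = 4p(p - 1)(p + 4) vanishes at p ∈ {-4, 0, 1}; B'(q) = 12q(q + 3)(q + 4) vanishes at q ∈ {-4, -3, 0}.
Local minima of A (where A''>0): A(-4)=-128, A(1)=-3. Local minima of B: B(-4)=128, B(0)=0.
So the global minimum of C is A(-4) + B(0) − 1 = -128 + 0 − 1 = -129, attained at (-4, 0).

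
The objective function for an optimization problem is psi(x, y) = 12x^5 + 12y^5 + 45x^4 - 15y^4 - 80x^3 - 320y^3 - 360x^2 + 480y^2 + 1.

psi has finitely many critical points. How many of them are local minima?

psi separates as a function of x plus a function of y, so ∇psi=0 decouples.
∂psi/∂x = 60x(x - 2)(x + 2)(x + 3) = 0 at x ∈ {-3, -2, 0, 2}; ∂psi/∂y = 60y(y - 4)(y - 1)(y + 4) = 0 at y ∈ {-4, 0, 1, 4}.
The Hessian is diagonal: diag(psi_xx, psi_yy). Second derivatives: psi_xx(-3)=-900, psi_xx(-2)=480, psi_xx(0)=-720, psi_xx(2)=2400; psi_yy(-4)=-9600, psi_yy(0)=960, psi_yy(1)=-900, psi_yy(4)=5760.
Local minima occur where both diagonal entries positive: (-2, 0), (-2, 4), (2, 0), (2, 4). Count: 4.

4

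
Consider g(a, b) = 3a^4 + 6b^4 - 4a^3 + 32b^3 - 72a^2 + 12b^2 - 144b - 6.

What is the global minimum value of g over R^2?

g(a,b) separates as P(a) + Q(b) − 6, so its minimum is min P + min Q − 6.
P'(a) = 12a(a - 4)(a + 3) vanishes at a ∈ {-3, 0, 4}; Q'(b) = 24(b - 1)(b + 2)(b + 3) vanishes at b ∈ {-3, -2, 1}.
Local minima of P (where P''>0): P(-3)=-297, P(4)=-640. Local minima of Q: Q(-3)=162, Q(1)=-94.
So the global minimum of g is P(4) + Q(1) − 6 = -640 − 94 − 6 = -740, attained at (4, 1).

-740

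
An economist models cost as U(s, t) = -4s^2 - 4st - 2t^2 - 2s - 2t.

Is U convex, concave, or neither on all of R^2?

U is quadratic, so its Hessian is the constant matrix H = [[-8, -4], [-4, -4]].
det(H) = 16, tr(H) = -12.
det(H) > 0 and tr(H) < 0, so H is negative definite everywhere: concave.

concave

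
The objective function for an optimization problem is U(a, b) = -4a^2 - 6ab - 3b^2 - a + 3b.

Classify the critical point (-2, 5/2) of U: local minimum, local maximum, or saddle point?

local maximum

The Hessian of U is constant: H = [[-8, -6], [-6, -6]].
det(H) = (-8)·(-6) − (-6)² = 12.
det(H) > 0 and tr(H) = -14 < 0, so H is negative definite and the point is a local maximum.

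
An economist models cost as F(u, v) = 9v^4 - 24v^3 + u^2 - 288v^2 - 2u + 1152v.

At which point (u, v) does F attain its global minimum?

(1, -4)

F(u,v) separates as P(u) + Q(v), so its minimum is min P + min Q.
P'(u) = 2u - 2 vanishes at u ∈ {1}; Q'(v) = 36(v - 4)(v - 2)(v + 4) vanishes at v ∈ {-4, 2, 4}.
Local minima of P (where P''>0): P(1)=-1. Local minima of Q: Q(-4)=-5376, Q(4)=768.
So the global minimum of F is P(1) + Q(-4) = -1 − 5376 = -5377, attained at (1, -4).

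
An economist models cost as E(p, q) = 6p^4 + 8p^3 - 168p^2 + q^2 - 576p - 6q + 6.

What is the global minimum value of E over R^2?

-2947

E(p,q) separates as A(p) + B(q) + 6, so its minimum is min A + min B + 6.
A'(p) = 24(p - 4)(p + 2)(p + 3) vanishes at p ∈ {-3, -2, 4}; B'(q) = 2q - 6 vanishes at q ∈ {3}.
Local minima of A (where A''>0): A(-3)=486, A(4)=-2944. Local minima of B: B(3)=-9.
So the global minimum of E is A(4) + B(3) + 6 = -2944 − 9 + 6 = -2947, attained at (4, 3).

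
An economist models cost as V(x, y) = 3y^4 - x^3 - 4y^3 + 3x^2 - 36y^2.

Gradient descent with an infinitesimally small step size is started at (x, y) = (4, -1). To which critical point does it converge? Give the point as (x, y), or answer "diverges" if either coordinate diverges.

diverges

V is separable, so gradient descent decouples: x follows -∂V/∂x, y follows -∂V/∂y.
∂V/∂x = -3x(x - 2); at x=4 this is -24, so x increases.
∂V/∂y = 12y(y - 3)(y + 2); at y=-1 this is 48, so y decreases.
The x-coordinate has no critical point in that direction and runs off to infinity.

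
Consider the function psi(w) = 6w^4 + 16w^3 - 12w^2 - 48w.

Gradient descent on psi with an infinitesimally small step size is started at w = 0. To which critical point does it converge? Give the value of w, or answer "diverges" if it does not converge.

1

psi'(w) = 24(w - 1)(w + 1)(w + 2), so psi'(0) = -48.
Gradient descent moves in the -psi' direction, i.e. w is increasing.
The nearest critical point in that direction is w = 1, where psi'' = 144 > 0 (a local minimum). The iterate converges there.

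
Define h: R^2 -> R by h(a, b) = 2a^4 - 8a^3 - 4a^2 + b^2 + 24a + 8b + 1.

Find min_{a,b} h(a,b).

h(a,b) separates as P(a) + Q(b) + 1, so its minimum is min P + min Q + 1.
P'(a) = 8(a - 3)(a - 1)(a + 1) vanishes at a ∈ {-1, 1, 3}; Q'(b) = 2b + 8 vanishes at b ∈ {-4}.
Local minima of P (where P''>0): P(-1)=-18, P(3)=-18. Local minima of Q: Q(-4)=-16.
So the global minimum of h is P(-1) + Q(-4) + 1 = -18 − 16 + 1 = -33, attained at (-1, -4).

-33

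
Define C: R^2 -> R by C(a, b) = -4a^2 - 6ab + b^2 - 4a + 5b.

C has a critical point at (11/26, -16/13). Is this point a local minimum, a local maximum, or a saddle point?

saddle point

The Hessian of C is constant: H = [[-8, -6], [-6, 2]].
det(H) = (-8)·2 − (-6)² = -52.
Since det(H) < 0, H is indefinite and the critical point is a saddle point.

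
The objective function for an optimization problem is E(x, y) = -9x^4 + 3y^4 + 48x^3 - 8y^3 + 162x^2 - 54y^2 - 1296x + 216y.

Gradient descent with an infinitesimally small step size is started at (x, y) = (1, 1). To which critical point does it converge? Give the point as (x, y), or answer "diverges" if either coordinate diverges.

E is separable, so gradient descent decouples: x follows -∂E/∂x, y follows -∂E/∂y.
∂E/∂x = -36(x - 4)(x - 3)(x + 3); at x=1 this is -864, so x increases.
∂E/∂y = 12(y - 3)(y - 2)(y + 3); at y=1 this is 96, so y decreases.
x converges to its nearest critical value 3 (a local min of the x-part); y converges to -3. The iterate converges to (3, -3).

(3, -3)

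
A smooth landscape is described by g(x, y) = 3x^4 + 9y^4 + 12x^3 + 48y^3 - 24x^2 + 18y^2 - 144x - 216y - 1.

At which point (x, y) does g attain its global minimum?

(2, 1)

g(x,y) separates as P(x) + Q(y) − 1, so its minimum is min P + min Q − 1.
P'(x) = 12(x - 2)(x + 2)(x + 3) vanishes at x ∈ {-3, -2, 2}; Q'(y) = 36(y - 1)(y + 2)(y + 3) vanishes at y ∈ {-3, -2, 1}.
Local minima of P (where P''>0): P(-3)=135, P(2)=-240. Local minima of Q: Q(-3)=243, Q(1)=-141.
So the global minimum of g is P(2) + Q(1) − 1 = -240 − 141 − 1 = -382, attained at (2, 1).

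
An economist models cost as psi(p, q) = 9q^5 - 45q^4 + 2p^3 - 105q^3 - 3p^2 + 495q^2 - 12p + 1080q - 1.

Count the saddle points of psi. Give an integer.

psi separates as a function of p plus a function of q, so ∇psi=0 decouples.
∂psi/∂p = 6(p - 2)(p + 1) = 0 at p ∈ {-1, 2}; ∂psi/∂q = 45(q - 4)(q - 3)(q + 1)(q + 2) = 0 at q ∈ {-2, -1, 3, 4}.
The Hessian is diagonal: diag(psi_pp, psi_qq). Second derivatives: psi_pp(-1)=-18, psi_pp(2)=18; psi_qq(-2)=-1350, psi_qq(-1)=900, psi_qq(3)=-900, psi_qq(4)=1350.
Saddle points occur where the two diagonal entries have opposite signs: (-1, -1), (-1, 4), (2, -2), (2, 3). Count: 4.

4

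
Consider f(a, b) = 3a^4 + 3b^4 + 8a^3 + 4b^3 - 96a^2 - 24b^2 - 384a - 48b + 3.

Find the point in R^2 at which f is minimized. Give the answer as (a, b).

(4, 2)

f(a,b) separates as P(a) + Q(b) + 3, so its minimum is min P + min Q + 3.
P'(a) = 12(a - 4)(a + 2)(a + 4) vanishes at a ∈ {-4, -2, 4}; Q'(b) = 12(b - 2)(b + 1)(b + 2) vanishes at b ∈ {-2, -1, 2}.
Local minima of P (where P''>0): P(-4)=256, P(4)=-1792. Local minima of Q: Q(-2)=16, Q(2)=-112.
So the global minimum of f is P(4) + Q(2) + 3 = -1792 − 112 + 3 = -1901, attained at (4, 2).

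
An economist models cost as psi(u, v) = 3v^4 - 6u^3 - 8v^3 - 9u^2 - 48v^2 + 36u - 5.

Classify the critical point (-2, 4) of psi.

The mixed partial ∂²psi/∂u∂v is 0, so the Hessian at any point is diag(psi_uu, psi_vv) = diag(-18(2u + 1), 12(3v^2 - 4v - 8)).
At (-2, 4): H = diag(54, 288).
Both eigenvalues are positive, so H is positive definite: a local minimum.

local minimum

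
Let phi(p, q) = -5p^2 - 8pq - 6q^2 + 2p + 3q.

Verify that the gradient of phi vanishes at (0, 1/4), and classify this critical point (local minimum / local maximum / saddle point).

∇phi = (-10p - 8q + 2, -8p - 12q + 3); substituting (0, 1/4) gives ∇phi = (0, 0), so (0, 1/4) is indeed a critical point.
The Hessian of phi is constant: H = [[-10, -8], [-8, -12]].
det(H) = (-10)·(-12) − (-8)² = 56.
det(H) > 0 and tr(H) = -22 < 0, so H is negative definite and the point is a local maximum.

local maximum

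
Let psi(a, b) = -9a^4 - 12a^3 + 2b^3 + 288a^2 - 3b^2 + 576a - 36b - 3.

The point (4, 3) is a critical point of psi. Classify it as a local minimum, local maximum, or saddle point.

The mixed partial ∂²psi/∂a∂b is 0, so the Hessian at any point is diag(psi_aa, psi_bb) = diag(36(-3a^2 - 2a + 16), 6(2b - 1)).
At (4, 3): H = diag(-1440, 30).
The eigenvalues have opposite signs, so H is indefinite: a saddle point.

saddle point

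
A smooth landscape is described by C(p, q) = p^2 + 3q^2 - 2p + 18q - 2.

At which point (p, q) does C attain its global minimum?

C(p,q) separates as A(p) + B(q) − 2, so its minimum is min A + min B − 2.
A'(p) = 2p - 2 vanishes at p ∈ {1}; B'(q) = 6q + 18 vanishes at q ∈ {-3}.
Local minima of A (where A''>0): A(1)=-1. Local minima of B: B(-3)=-27.
So the global minimum of C is A(1) + B(-3) − 2 = -1 − 27 − 2 = -30, attained at (1, -3).

(1, -3)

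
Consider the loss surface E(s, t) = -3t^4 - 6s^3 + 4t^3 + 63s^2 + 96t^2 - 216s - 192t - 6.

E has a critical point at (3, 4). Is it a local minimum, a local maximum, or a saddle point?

The mixed partial ∂²E/∂s∂t is 0, so the Hessian at any point is diag(E_ss, E_tt) = diag(18(-2s + 7), 12(-3t^2 + 2t + 16)).
At (3, 4): H = diag(18, -288).
The eigenvalues have opposite signs, so H is indefinite: a saddle point.

saddle point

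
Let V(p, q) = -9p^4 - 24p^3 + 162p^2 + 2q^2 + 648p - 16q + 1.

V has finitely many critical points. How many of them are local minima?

V separates as a function of p plus a function of q, so ∇V=0 decouples.
∂V/∂p = -36(p - 3)(p + 2)(p + 3) = 0 at p ∈ {-3, -2, 3}; ∂V/∂q = 4(q - 4) = 0 at q ∈ {4}.
The Hessian is diagonal: diag(V_pp, V_qq). Second derivatives: V_pp(-3)=-216, V_pp(-2)=180, V_pp(3)=-1080; V_qq(4)=4.
Local minima occur where both diagonal entries positive: (-2, 4). Count: 1.

1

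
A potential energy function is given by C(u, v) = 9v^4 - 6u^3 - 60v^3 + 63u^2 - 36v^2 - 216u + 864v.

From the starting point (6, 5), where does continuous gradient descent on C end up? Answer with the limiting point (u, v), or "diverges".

C is separable, so gradient descent decouples: u follows -∂C/∂u, v follows -∂C/∂v.
∂C/∂u = -18(u - 4)(u - 3); at u=6 this is -108, so u increases.
∂C/∂v = 36(v - 4)(v - 3)(v + 2); at v=5 this is 504, so v decreases.
The u-coordinate has no critical point in that direction and runs off to infinity.

diverges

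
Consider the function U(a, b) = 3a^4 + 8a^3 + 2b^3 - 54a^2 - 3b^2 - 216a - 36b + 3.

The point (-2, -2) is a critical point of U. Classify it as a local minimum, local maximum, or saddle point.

local maximum

The mixed partial ∂²U/∂a∂b is 0, so the Hessian at any point is diag(U_aa, U_bb) = diag(12(3a^2 + 4a - 9), 6(2b - 1)).
At (-2, -2): H = diag(-60, -30).
Both eigenvalues are negative, so H is negative definite: a local maximum.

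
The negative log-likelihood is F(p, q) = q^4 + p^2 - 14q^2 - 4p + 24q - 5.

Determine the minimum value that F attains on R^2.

-126

F(p,q) separates as A(p) + B(q) − 5, so its minimum is min A + min B − 5.
A'(p) = 2p - 4 vanishes at p ∈ {2}; B'(q) = 4(q - 2)(q - 1)(q + 3) vanishes at q ∈ {-3, 1, 2}.
Local minima of A (where A''>0): A(2)=-4. Local minima of B: B(-3)=-117, B(2)=8.
So the global minimum of F is A(2) + B(-3) − 5 = -4 − 117 − 5 = -126, attained at (2, -3).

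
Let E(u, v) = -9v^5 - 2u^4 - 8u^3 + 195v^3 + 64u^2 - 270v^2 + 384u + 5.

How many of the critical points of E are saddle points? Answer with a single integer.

6

E separates as a function of u plus a function of v, so ∇E=0 decouples.
∂E/∂u = -8(u - 4)(u + 3)(u + 4) = 0 at u ∈ {-4, -3, 4}; ∂E/∂v = -45v(v - 3)(v - 1)(v + 4) = 0 at v ∈ {-4, 0, 1, 3}.
The Hessian is diagonal: diag(E_uu, E_vv). Second derivatives: E_uu(-4)=-64, E_uu(-3)=56, E_uu(4)=-448; E_vv(-4)=6300, E_vv(0)=-540, E_vv(1)=450, E_vv(3)=-1890.
Saddle points occur where the two diagonal entries have opposite signs: (-4, -4), (-4, 1), (-3, 0), (-3, 3), (4, -4), (4, 1). Count: 6.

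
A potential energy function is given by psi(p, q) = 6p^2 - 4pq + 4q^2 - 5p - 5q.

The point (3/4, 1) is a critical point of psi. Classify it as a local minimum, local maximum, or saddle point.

local minimum

The Hessian of psi is constant: H = [[12, -4], [-4, 8]].
det(H) = 12·8 − (-4)² = 80.
det(H) > 0 and tr(H) = 20 > 0, so H is positive definite and the point is a local minimum.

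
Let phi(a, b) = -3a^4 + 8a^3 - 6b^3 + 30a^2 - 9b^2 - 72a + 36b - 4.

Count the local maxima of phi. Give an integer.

phi separates as a function of a plus a function of b, so ∇phi=0 decouples.
∂phi/∂a = -12(a - 3)(a - 1)(a + 2) = 0 at a ∈ {-2, 1, 3}; ∂phi/∂b = -18(b - 1)(b + 2) = 0 at b ∈ {-2, 1}.
The Hessian is diagonal: diag(phi_aa, phi_bb). Second derivatives: phi_aa(-2)=-180, phi_aa(1)=72, phi_aa(3)=-120; phi_bb(-2)=54, phi_bb(1)=-54.
Local maxima occur where both diagonal entries negative: (-2, 1), (3, 1). Count: 2.

2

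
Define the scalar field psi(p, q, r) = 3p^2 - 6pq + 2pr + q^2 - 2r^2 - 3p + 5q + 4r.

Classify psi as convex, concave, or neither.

psi is quadratic, so its Hessian is the constant matrix H = [[6, -6, 2], [-6, 2, 0], [2, 0, -4]].
Leading principal minors: 6, -24, 88.
Neither pattern holds ⇒ H is indefinite ⇒ neither convex nor concave.

neither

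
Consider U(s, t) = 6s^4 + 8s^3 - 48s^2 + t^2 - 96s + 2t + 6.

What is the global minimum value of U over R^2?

U(s,t) separates as P(s) + Q(t) + 6, so its minimum is min P + min Q + 6.
P'(s) = 24(s - 2)(s + 1)(s + 2) vanishes at s ∈ {-2, -1, 2}; Q'(t) = 2(t + 1) vanishes at t ∈ {-1}.
Local minima of P (where P''>0): P(-2)=32, P(2)=-224. Local minima of Q: Q(-1)=-1.
So the global minimum of U is P(2) + Q(-1) + 6 = -224 − 1 + 6 = -219, attained at (2, -1).

-219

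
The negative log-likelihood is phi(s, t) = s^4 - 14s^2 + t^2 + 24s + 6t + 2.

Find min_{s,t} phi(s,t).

phi(s,t) separates as P(s) + Q(t) + 2, so its minimum is min P + min Q + 2.
P'(s) = 4(s - 2)(s - 1)(s + 3) vanishes at s ∈ {-3, 1, 2}; Q'(t) = 2(t + 3) vanishes at t ∈ {-3}.
Local minima of P (where P''>0): P(-3)=-117, P(2)=8. Local minima of Q: Q(-3)=-9.
So the global minimum of phi is P(-3) + Q(-3) + 2 = -117 − 9 + 2 = -124, attained at (-3, -3).

-124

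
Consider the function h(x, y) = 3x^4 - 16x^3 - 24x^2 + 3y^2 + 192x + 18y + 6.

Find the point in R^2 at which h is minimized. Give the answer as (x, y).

h(x,y) separates as P(x) + Q(y) + 6, so its minimum is min P + min Q + 6.
P'(x) = 12(x - 4)(x - 2)(x + 2) vanishes at x ∈ {-2, 2, 4}; Q'(y) = 6y + 18 vanishes at y ∈ {-3}.
Local minima of P (where P''>0): P(-2)=-304, P(4)=128. Local minima of Q: Q(-3)=-27.
So the global minimum of h is P(-2) + Q(-3) + 6 = -304 − 27 + 6 = -325, attained at (-2, -3).

(-2, -3)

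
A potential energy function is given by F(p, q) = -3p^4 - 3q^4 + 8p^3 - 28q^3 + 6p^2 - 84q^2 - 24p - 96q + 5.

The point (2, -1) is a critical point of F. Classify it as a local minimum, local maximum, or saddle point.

local maximum

The mixed partial ∂²F/∂p∂q is 0, so the Hessian at any point is diag(F_pp, F_qq) = diag(12(-3p^2 + 4p + 1), -12(3q^2 + 14q + 14)).
At (2, -1): H = diag(-36, -36).
Both eigenvalues are negative, so H is negative definite: a local maximum.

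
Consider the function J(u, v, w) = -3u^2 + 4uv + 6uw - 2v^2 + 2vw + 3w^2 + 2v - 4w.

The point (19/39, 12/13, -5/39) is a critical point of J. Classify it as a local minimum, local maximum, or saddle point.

The Hessian is constant: H = [[-6, 4, 6], [4, -4, 2], [6, 2, 6]].
Leading principal minors: Δ₁ = -6, Δ₂ = 8, Δ₃ = 312.
The minors fit neither the all-positive nor the alternating-sign pattern, so H is indefinite: a saddle point.

saddle point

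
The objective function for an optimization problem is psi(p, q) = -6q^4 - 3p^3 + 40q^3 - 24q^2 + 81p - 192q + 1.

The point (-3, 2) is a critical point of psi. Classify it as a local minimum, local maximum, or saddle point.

local minimum

The mixed partial ∂²psi/∂p∂q is 0, so the Hessian at any point is diag(psi_pp, psi_qq) = diag(-18p, 24(-3q^2 + 10q - 2)).
At (-3, 2): H = diag(54, 144).
Both eigenvalues are positive, so H is positive definite: a local minimum.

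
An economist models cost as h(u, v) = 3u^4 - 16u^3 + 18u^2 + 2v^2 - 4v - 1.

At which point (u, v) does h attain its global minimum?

h(u,v) separates as P(u) + Q(v) − 1, so its minimum is min P + min Q − 1.
P'(u) = 12u(u - 3)(u - 1) vanishes at u ∈ {0, 1, 3}; Q'(v) = 4v - 4 vanishes at v ∈ {1}.
Local minima of P (where P''>0): P(0)=0, P(3)=-27. Local minima of Q: Q(1)=-2.
So the global minimum of h is P(3) + Q(1) − 1 = -27 − 2 − 1 = -30, attained at (3, 1).

(3, 1)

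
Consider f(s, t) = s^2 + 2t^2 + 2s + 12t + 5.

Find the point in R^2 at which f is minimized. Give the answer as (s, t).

f(s,t) separates as P(s) + Q(t) + 5, so its minimum is min P + min Q + 5.
P'(s) = 2s + 2 vanishes at s ∈ {-1}; Q'(t) = 4(t + 3) vanishes at t ∈ {-3}.
Local minima of P (where P''>0): P(-1)=-1. Local minima of Q: Q(-3)=-18.
So the global minimum of f is P(-1) + Q(-3) + 5 = -1 − 18 + 5 = -14, attained at (-1, -3).

(-1, -3)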